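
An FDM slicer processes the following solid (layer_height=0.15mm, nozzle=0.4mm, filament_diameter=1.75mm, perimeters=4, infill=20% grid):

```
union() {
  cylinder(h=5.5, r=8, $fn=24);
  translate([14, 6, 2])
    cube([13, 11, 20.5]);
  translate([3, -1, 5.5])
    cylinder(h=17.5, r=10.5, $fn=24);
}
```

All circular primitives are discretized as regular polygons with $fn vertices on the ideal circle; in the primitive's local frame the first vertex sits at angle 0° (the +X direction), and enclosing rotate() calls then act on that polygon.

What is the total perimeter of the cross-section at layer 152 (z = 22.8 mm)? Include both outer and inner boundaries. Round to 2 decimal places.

At z = 22.8 mm: the cylinder is not intersected at this z (z outside [0, 5.5]); the cube at (14, 6) is absent (z outside [2, 22.5]); the cylinder at (3, -1): section is a regular 24-gon, circumradius r=10.5 (perimeter = 2·24·10.500·sin(180°/24) = 65.79 mm); Merging all regions: only the r=10.5 cylinder at (3, -1) is present, so the union is just that shape — boundary = 65.79 mm. Overall, the cross-section is a single solid region. Total boundary length (outer) = 65.79 mm.

65.79 mm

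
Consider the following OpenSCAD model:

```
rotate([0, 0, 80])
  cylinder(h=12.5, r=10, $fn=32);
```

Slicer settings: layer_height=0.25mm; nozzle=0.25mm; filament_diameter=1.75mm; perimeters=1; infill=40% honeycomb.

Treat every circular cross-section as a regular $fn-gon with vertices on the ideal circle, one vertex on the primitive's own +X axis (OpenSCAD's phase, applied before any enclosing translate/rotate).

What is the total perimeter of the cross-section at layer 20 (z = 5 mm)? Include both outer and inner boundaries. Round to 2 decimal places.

62.73 mm

At z = 5 mm: the r=10 cylinder contributes a regular 32-gon of circumradius 10 (perimeter = 2·32·10.000·sin(180°/32) = 62.73 mm); (rotated 80° about Z; rotation is an isometry so areas/perimeters/island counts are preserved). Overall, the cross-section is a single solid region. Total boundary length (outer) = 62.73 mm.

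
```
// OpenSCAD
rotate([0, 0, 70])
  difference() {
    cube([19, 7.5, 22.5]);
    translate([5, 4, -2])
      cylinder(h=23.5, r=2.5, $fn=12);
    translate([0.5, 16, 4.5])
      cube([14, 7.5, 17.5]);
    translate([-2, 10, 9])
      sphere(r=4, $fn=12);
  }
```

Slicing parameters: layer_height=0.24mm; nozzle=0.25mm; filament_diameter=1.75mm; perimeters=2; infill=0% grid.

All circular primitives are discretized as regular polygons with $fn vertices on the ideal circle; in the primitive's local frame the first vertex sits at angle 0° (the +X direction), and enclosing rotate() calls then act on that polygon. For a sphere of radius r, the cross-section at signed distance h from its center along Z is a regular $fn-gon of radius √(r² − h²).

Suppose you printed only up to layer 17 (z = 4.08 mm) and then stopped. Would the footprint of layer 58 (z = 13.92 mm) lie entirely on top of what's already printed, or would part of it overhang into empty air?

Compare the two slices. At z = 4.08: the cube is present — its section is the full 19×7.5 rectangle (area 142.50 mm²); the cylinder at (5, 4): section is a regular 12-gon, circumradius r=2.5 (area = (12/2)·2.500²·sin(360°/12) = 18.75 mm²); the cube at (0.5, 16) does not reach this height (z outside [4.5, 22]); the sphere at (-2, 10) is absent (|z−center|=4.920 > r=4); Subtracting the remaining from the first: starting from the 19×7.5 cube (142.50 mm²), the r=2.5 cylinder at (5, 4) lies wholly inside it (removes its full 18.75 mm² and its 15.53 mm outline becomes a hole wall) — area = 123.75 mm²; (whole slice rotated 70° about Z — lengths, areas and connectivity unchanged). At z = 13.92: the cube (footprint 19×7.5) is included at this height (area 142.50 mm²); the r=2.5 cylinder at (5, 4) contributes a regular 12-gon of circumradius 2.5 (area = (12/2)·2.500²·sin(360°/12) = 18.75 mm²); the cube at (0.5, 16) (footprint 14×7.5) is included at this height (area 105.00 mm²); the sphere at (-2, 10) is not intersected at this z (|z−center|=4.920 > r=4); Taking the first minus the rest: starting from the 19×7.5 cube (142.50 mm²), the r=2.5 cylinder at (5, 4) lies wholly inside it (removes its full 18.75 mm² and its 15.53 mm outline becomes a hole wall); the 14×7.5 cube at (0.5, 16) misses the remaining region (no effect) — area = 123.75 mm²; (whole slice rotated 70° about Z — lengths, areas and connectivity unchanged). Checking containment: the cross-section at z = 13.92 is a subset of the cross-section at z = 4.08.

entirely on top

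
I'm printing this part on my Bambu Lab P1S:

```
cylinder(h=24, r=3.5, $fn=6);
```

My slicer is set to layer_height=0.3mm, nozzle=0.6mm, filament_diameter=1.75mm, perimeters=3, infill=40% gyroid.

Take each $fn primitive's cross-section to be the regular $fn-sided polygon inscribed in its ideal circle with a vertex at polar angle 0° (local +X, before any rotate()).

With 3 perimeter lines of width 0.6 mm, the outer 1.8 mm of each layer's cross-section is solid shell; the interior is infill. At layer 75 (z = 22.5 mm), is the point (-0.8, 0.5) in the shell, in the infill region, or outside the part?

At z = 22.5 mm: the cylinder: section is a regular 6-gon, circumradius r=3.5. Overall, the cross-section is a single solid region. The nearest boundary edge runs (-1.75, 3.03)→(-3.50, 0.00); distance from the point to it = 2.09 mm. The point is inside the cross-section and 2.09 mm from the nearest boundary — more than the 1.8 mm shell width (3 × 0.6), so it's in the infill interior.

infill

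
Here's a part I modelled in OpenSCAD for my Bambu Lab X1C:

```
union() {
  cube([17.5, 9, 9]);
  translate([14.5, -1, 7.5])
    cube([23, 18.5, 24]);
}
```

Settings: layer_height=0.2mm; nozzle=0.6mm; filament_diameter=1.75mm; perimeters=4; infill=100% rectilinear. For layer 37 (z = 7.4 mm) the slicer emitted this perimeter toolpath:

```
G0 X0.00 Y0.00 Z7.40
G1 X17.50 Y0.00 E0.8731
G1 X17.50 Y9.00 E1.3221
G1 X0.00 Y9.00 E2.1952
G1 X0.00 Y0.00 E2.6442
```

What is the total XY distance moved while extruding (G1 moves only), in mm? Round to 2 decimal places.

Sum the Euclidean lengths of each G1 segment: total = 53.00 mm.

53.00 mm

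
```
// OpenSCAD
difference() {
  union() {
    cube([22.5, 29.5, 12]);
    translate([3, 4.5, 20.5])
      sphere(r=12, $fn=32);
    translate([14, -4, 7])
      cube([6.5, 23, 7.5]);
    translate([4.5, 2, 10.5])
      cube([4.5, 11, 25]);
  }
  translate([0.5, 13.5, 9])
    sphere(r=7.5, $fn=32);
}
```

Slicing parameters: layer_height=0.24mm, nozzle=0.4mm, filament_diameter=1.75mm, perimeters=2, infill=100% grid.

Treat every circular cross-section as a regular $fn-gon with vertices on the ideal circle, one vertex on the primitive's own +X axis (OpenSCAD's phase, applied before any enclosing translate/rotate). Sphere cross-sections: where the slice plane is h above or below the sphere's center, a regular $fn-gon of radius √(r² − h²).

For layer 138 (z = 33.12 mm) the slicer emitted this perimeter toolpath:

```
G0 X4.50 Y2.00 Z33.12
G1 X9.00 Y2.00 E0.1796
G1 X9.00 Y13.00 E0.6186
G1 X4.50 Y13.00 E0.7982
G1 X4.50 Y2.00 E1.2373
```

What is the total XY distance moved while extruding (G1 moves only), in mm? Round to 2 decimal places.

31.00 mm

Sum the Euclidean lengths of each G1 segment: total = 31.00 mm.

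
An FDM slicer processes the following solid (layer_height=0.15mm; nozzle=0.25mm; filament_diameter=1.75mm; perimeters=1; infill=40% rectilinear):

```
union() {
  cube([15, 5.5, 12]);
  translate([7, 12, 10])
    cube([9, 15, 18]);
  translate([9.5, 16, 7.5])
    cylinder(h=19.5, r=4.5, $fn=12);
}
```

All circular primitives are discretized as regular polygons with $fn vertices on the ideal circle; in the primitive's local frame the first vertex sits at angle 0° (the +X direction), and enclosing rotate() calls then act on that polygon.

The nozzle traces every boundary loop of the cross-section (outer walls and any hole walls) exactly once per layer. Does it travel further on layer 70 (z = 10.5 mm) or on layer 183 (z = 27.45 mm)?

layer 70 (z = 10.5 mm)

Layer 70 (z = 10.5): the cube is present — its section is the full 15×5.5 rectangle (perimeter 41.00 mm); the 9×15 cube at (7, 12) contributes its full rectangle (perimeter 48.00 mm); the r=4.5 cylinder at (9.5, 16) contributes a regular 12-gon of circumradius 4.5 (perimeter = 2·12·4.500·sin(180°/12) = 27.95 mm); Combining (union): the regions partially overlap (shared area 50.22 mm²), so the edge portions inside another operand are dropped and the merged outline is re-measured after clipping — boundary = 90.45 mm. So its perimeter = 90.45 mm. Layer 183 (z = 27.45): the cube is absent (z outside [0, 12]); the cube at (7, 12) is present — its section is the full 9×15 rectangle (perimeter 48.00 mm); the cylinder at (9.5, 16) is absent (z outside [7.5, 27]); Taking the union: only the 9×15 cube at (7, 12) is present, so the union is just that shape — boundary = 48.00 mm. So its perimeter = 48.00 mm. Layer 70 is larger (90.45 vs 48.00 mm).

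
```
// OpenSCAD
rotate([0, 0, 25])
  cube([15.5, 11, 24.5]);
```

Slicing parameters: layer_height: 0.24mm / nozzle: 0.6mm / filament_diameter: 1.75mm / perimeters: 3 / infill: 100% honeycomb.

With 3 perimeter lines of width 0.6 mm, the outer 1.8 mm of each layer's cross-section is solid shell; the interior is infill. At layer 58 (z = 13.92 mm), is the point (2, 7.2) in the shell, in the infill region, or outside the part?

At z = 13.92 mm: the 15.5×11 cube contributes its full rectangle; (rotated 25° about Z; rotation is an isometry so areas/perimeters/island counts are preserved). Overall, the cross-section is a single solid region. Undo the 25° rotation: the query point maps to (4.855, 5.680) in the un-rotated model frame. The nearest boundary edge runs (0.00, 11.00)→(0.00, 0.00); distance from the point to it = 4.86 mm. The point is inside the cross-section and 4.86 mm from the nearest boundary — more than the 1.8 mm shell width (3 × 0.6), so it's in the infill interior.

infill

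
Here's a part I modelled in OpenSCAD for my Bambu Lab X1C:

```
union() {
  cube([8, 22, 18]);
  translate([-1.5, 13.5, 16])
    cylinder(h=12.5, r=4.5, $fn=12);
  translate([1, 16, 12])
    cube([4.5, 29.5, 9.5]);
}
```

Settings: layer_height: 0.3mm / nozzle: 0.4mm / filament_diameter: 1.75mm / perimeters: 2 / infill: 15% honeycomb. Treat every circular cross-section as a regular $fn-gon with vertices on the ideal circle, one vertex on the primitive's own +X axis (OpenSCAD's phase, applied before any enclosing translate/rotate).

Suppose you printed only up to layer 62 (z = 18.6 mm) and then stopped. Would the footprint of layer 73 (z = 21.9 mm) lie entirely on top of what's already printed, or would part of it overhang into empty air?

entirely on top

Compare the two slices. At z = 18.6: the cube does not reach this height (z outside [0, 18]); the cylinder at (-1.5, 13.5): section is a regular 12-gon, circumradius r=4.5 (area = (12/2)·4.500²·sin(360°/12) = 60.75 mm²); the 4.5×29.5 cube at (1, 16) contributes its full rectangle (area 132.75 mm²); Taking the union: the regions partially overlap — summed areas 193.50 mm² minus the doubly-counted overlap 0.66 mm² gives 192.84 mm² — area = 192.84 mm². At z = 21.9: the cube is not intersected at this z (z outside [0, 18]); the cylinder at (-1.5, 13.5): section is a regular 12-gon, circumradius r=4.5 (area = (12/2)·4.500²·sin(360°/12) = 60.75 mm²); the cube at (1, 16) does not reach this height (z outside [12, 21.5]); Taking the union: only the r=4.5 cylinder at (-1.5, 13.5) is present, so the union is just that shape — area = 60.75 mm². Checking containment: the cross-section at z = 21.9 is a subset of the cross-section at z = 18.6.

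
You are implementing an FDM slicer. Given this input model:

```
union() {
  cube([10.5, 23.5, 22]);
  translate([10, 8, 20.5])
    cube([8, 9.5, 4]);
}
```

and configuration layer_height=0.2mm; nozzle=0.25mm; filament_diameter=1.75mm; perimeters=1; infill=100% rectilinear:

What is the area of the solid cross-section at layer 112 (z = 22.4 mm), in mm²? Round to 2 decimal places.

At z = 22.4 mm: the cube is absent (z outside [0, 22]); the 8×9.5 cube at (10, 8) contributes its full rectangle (area 76.00 mm²); Combining (union): only the 8×9.5 cube at (10, 8) is present, so the union is just that shape — area = 76.00 mm². Overall, the cross-section is a single solid region. Net area = 76.00 mm².

76.00 mm²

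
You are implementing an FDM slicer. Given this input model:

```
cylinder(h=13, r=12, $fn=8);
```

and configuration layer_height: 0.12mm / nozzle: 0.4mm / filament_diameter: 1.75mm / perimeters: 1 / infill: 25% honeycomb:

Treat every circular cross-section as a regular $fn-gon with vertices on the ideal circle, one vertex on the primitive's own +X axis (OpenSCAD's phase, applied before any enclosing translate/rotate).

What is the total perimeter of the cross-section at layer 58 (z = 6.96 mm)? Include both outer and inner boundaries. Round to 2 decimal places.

73.48 mm

At z = 6.96 mm: the r=12 cylinder gives a regular 8-gon of circumradius 12 (constant along its height) (perimeter = 2·8·12.000·sin(180°/8) = 73.48 mm). Overall, the cross-section is a single solid region. Total boundary length (outer) = 73.48 mm.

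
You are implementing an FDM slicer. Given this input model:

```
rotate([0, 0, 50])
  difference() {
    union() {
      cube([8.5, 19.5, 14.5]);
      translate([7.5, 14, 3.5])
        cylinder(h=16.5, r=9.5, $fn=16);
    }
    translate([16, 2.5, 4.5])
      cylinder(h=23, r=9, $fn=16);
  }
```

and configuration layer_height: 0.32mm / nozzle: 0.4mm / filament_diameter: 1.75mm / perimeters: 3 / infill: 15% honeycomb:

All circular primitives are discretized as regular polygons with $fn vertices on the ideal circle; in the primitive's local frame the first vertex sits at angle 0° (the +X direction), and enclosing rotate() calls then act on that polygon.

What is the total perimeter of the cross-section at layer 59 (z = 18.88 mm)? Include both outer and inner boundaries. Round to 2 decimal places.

At z = 18.88 mm: the cube is absent (z outside [0, 14.5]); the cylinder at (7.5, 14): section is a regular 16-gon, circumradius r=9.5 (perimeter = 2·16·9.500·sin(180°/16) = 59.31 mm); Taking the union: only the r=9.5 cylinder at (7.5, 14) is present, so the union is just that shape — boundary = 59.31 mm; the r=9 cylinder at (16, 2.5) gives a regular 16-gon of circumradius 9 (constant along its height) (perimeter = 2·16·9.000·sin(180°/16) = 56.19 mm); After the difference (first − rest): starting from the result so far, the r=9 cylinder at (16, 2.5) partially overlaps it — only the 30.81 mm² overlap (of its 247.98 mm²) is removed, clipping the outline — boundary = 59.51 mm; (rotated 50° about Z; rotation is an isometry so areas/perimeters/island counts are preserved). Overall, the cross-section is a single solid region. Total boundary length (outer) = 59.51 mm.

59.51 mm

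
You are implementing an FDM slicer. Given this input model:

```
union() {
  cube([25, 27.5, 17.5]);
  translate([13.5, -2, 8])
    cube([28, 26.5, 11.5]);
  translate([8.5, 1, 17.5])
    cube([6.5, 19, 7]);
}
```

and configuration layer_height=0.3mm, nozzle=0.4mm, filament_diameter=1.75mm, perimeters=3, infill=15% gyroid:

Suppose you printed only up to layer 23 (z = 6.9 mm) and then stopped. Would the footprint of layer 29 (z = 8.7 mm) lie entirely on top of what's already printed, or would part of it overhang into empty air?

part overhangs

Compare the two slices. At z = 6.9: the cube (footprint 25×27.5) is included at this height (area 687.50 mm²); the cube at (13.5, -2) is not intersected at this z (z outside [8, 19.5]); the cube at (8.5, 1) does not reach this height (z outside [17.5, 24.5]); Merging all regions: only the 25×27.5 cube is present, so the union is just that shape — area = 687.50 mm². At z = 8.7: the cube is present — its section is the full 25×27.5 rectangle (area 687.50 mm²); the cube at (13.5, -2) is present — its section is the full 28×26.5 rectangle (area 742.00 mm²); the cube at (8.5, 1) does not reach this height (z outside [17.5, 24.5]); Merging all regions: the regions partially overlap — summed areas 1429.50 mm² minus the doubly-counted overlap 281.75 mm² gives 1147.75 mm² — area = 1147.75 mm². Checking containment: at z = 8.7 the cross-section extends beyond the z = 6.9 cross-section by about 460.25 mm².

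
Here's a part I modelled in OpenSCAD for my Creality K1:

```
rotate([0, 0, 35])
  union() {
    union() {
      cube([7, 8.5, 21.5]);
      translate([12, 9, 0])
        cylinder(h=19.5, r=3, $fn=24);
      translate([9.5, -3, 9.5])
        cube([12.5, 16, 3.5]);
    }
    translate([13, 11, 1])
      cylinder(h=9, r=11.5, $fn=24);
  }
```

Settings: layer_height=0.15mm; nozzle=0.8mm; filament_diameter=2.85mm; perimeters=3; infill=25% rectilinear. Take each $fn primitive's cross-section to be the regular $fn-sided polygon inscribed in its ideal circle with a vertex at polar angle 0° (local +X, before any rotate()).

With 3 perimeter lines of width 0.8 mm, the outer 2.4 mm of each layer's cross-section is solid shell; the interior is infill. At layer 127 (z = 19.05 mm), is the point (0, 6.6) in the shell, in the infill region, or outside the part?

infill

At z = 19.05 mm: the cube (footprint 7×8.5) is included at this height; the r=3 cylinder at (12, 9) gives a regular 24-gon of circumradius 3 (constant along its height); the cube at (9.5, -3) is absent (z outside [9.5, 13]); Merging all regions: the 2 present regions are separate (no shared area or edge), so areas and boundary lengths simply add and each stays a separate island — 2 connected regions; the cylinder at (13, 11) is not intersected at this z (z outside [1, 10]); Combining (union): only that combined region is present, so the union is just that shape — 2 connected regions; (whole slice rotated 35° about Z — lengths, areas and connectivity unchanged). Overall, the cross-section has 2 separate islands. Undo the 35° rotation: the query point maps to (3.786, 5.406) in the un-rotated model frame. The nearest boundary edge runs (0.00, 8.50)→(7.00, 8.50); distance from the point to it = 3.09 mm. (Shell/infill is judged within the island containing the point — the largest one.) The point is inside the cross-section and 3.09 mm from the nearest boundary — more than the 2.4 mm shell width (3 × 0.8), so it's in the infill interior.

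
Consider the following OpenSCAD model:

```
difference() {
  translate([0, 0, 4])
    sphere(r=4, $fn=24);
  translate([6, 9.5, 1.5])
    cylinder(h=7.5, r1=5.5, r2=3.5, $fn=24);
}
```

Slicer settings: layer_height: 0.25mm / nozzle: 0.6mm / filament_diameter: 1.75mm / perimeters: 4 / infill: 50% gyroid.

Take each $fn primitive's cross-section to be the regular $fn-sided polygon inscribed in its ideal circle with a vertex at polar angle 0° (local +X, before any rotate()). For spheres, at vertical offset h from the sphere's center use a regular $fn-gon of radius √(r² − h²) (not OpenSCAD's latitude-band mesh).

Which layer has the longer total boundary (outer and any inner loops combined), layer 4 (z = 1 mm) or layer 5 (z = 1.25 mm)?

layer 5 (z = 1.25 mm)

Layer 4 (z = 1): the sphere: section is a regular 24-gon, circumradius = √(r²−h²) = √(4²−3²) = 2.646 (perimeter = 2·24·2.646·sin(180°/24) = 16.58 mm); the cone at (6, 9.5) does not reach this height (z outside [1.5, 9]); After the difference (first − rest): none of the subtracted shapes is present at this height, so the r=4 sphere is unchanged — boundary = 16.58 mm. So its perimeter = 16.58 mm. Layer 5 (z = 1.25): the r=4 sphere slices to a regular 24-gon of circumradius 2.905 (√(r²−h²) with h=2.75 from center) (perimeter = 2·24·2.905·sin(180°/24) = 18.20 mm); the cone at (6, 9.5) does not reach this height (z outside [1.5, 9]); Subtracting the remaining from the first: none of the subtracted shapes is present at this height, so the r=4 sphere is unchanged — boundary = 18.20 mm. So its perimeter = 18.20 mm. Layer 5 is larger (18.20 vs 16.58 mm).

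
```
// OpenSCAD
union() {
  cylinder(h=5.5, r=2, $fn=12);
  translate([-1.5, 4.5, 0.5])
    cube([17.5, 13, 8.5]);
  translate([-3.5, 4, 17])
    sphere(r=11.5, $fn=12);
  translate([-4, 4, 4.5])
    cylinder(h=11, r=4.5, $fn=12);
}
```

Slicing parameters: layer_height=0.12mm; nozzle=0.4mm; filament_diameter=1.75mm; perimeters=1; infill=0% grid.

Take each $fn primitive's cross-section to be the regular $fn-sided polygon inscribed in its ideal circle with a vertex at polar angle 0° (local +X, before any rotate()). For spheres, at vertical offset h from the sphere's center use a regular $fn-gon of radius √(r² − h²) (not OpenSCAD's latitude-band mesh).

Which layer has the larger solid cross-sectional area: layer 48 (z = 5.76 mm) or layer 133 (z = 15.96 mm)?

layer 133 (z = 15.96 mm)

Layer 48 (z = 5.76): the cylinder is not intersected at this z (z outside [0, 5.5]); the 17.5×13 cube at (-1.5, 4.5) contributes its full rectangle (area 227.50 mm²); the sphere at (-3.5, 4): section is a regular 12-gon, circumradius = √(r²−h²) = √(11.5²−11.24²) = 2.432 (area = (12/2)·2.432²·sin(360°/12) = 17.74 mm²); the cylinder at (-4, 4): section is a regular 12-gon, circumradius r=4.5 (area = (12/2)·4.500²·sin(360°/12) = 60.75 mm²); Taking the union: the regions partially overlap — summed areas 305.99 mm² minus the doubly-counted overlap 21.57 mm² gives 284.42 mm² — area = 284.42 mm². So its area = 284.42 mm². Layer 133 (z = 15.96): the cylinder does not reach this height (z outside [0, 5.5]); the cube at (-1.5, 4.5) is absent (z outside [0.5, 9]); the r=11.5 sphere at (-3.5, 4) slices to a regular 12-gon of circumradius 11.453 (√(r²−h²) with h=1.04 from center) (area = (12/2)·11.453²·sin(360°/12) = 393.51 mm²); the cylinder at (-4, 4) is absent (z outside [4.5, 15.5]); Taking the union: only the r=11.5 sphere at (-3.5, 4) is present, so the union is just that shape — area = 393.51 mm². So its area = 393.51 mm². Layer 133 is larger (393.51 vs 284.42 mm²).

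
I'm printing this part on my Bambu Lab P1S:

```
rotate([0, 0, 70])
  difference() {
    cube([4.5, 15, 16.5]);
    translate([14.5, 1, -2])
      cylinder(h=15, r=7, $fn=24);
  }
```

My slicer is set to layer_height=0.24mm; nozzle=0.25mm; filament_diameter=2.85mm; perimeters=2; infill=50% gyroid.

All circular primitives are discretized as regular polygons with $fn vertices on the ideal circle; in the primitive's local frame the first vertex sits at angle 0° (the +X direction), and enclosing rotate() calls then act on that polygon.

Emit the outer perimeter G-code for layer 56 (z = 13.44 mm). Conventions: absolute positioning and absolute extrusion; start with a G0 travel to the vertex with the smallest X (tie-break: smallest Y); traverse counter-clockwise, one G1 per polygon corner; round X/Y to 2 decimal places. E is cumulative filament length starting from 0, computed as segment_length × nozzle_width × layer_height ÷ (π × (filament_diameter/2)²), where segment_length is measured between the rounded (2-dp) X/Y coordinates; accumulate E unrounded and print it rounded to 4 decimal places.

G0 X-14.10 Y5.13 Z13.44
G1 X0.00 Y0.00 E0.1411
G1 X1.54 Y4.23 E0.1835
G1 X-12.56 Y9.36 E0.3246
G1 X-14.10 Y5.13 E0.3669

At z = 13.44 mm: the cube is present — its section is the full 4.5×15 rectangle; the cylinder at (14.5, 1) is not intersected at this z (z outside [-2, 13]); Taking the first minus the rest: none of the subtracted shapes is present at this height, so the 4.5×15 cube is unchanged — 1 connected region; (whole slice rotated 70° about Z — lengths, areas and connectivity unchanged). The outline is a single polygon with 4 vertices. Extrusion per mm of travel: 0.25 × 0.24 / (π × 1.425²) = 0.009405. Accumulating E over each segment gives final E = 0.3669.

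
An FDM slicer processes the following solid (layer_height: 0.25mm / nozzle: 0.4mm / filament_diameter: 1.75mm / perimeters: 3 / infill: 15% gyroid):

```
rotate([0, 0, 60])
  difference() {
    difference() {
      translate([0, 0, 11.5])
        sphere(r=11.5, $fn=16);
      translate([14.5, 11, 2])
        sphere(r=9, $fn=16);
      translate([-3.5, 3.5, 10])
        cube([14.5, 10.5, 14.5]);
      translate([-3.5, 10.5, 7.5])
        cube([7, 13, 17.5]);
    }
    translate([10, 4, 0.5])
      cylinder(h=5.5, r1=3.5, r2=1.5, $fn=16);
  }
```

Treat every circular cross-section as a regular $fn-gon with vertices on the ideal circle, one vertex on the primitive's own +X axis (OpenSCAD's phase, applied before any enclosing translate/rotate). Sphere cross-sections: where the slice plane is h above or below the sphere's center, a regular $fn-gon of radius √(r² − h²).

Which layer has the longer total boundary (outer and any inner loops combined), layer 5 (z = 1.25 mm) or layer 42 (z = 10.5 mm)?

layer 42 (z = 10.5 mm)

Layer 5 (z = 1.25): the r=11.5 sphere slices to a regular 16-gon of circumradius 5.214 (√(r²−h²) with h=10.25 from center) (perimeter = 2·16·5.214·sin(180°/16) = 32.55 mm); the r=9 sphere at (14.5, 11) slices to a regular 16-gon of circumradius 8.969 (√(r²−h²) with h=0.75 from center) (perimeter = 2·16·8.969·sin(180°/16) = 55.99 mm); the cube at (-3.5, 3.5) is not intersected at this z (z outside [10, 24.5]); the cube at (-3.5, 10.5) is absent (z outside [7.5, 25]); Subtracting the remaining from the first: starting from the r=11.5 sphere, the r=9 sphere at (14.5, 11) misses the remaining region (no effect) — boundary = 32.55 mm; the cone at (10, 4) (r1=3.5→r2=1.5) has section circumradius 3.227 here — a regular 16-gon (perimeter = 2·16·3.227·sin(180°/16) = 20.15 mm); Taking the first minus the rest: starting from that combined region, the cone at (10, 4) misses the remaining region (no effect) — boundary = 32.55 mm; (rotated 60° about Z; rotation is an isometry so areas/perimeters/island counts are preserved). So its perimeter = 32.55 mm. Layer 42 (z = 10.5): the r=11.5 sphere slices to a regular 16-gon of circumradius 11.456 (√(r²−h²) with h=1 from center) (perimeter = 2·16·11.456·sin(180°/16) = 71.52 mm); the r=9 sphere at (14.5, 11) contributes a regular 16-gon of circumradius √(9²−8.5²) = 2.958 (perimeter = 2·16·2.958·sin(180°/16) = 18.47 mm); the cube at (-3.5, 3.5) (footprint 14.5×10.5) is included at this height (perimeter 50.00 mm); the cube at (-3.5, 10.5) (footprint 7×13) is included at this height (perimeter 40.00 mm); After the difference (first − rest): starting from the r=11.5 sphere, the r=9 sphere at (14.5, 11) misses the remaining region (no effect); the 14.5×10.5 cube at (-3.5, 3.5) partially overlaps it — only the 88.20 mm² overlap (of its 152.25 mm²) is removed, clipping the outline; the 7×13 cube at (-3.5, 10.5) misses the remaining region (no effect) — boundary = 75.16 mm; the cone at (10, 4) is not intersected at this z (z outside [0.5, 6]); After the difference (first − rest): none of the subtracted shapes is present at this height, so that combined region is unchanged — boundary = 75.16 mm; (rotated 60° about Z; rotation is an isometry so areas/perimeters/island counts are preserved). So its perimeter = 75.16 mm. Layer 42 is larger (75.16 vs 32.55 mm).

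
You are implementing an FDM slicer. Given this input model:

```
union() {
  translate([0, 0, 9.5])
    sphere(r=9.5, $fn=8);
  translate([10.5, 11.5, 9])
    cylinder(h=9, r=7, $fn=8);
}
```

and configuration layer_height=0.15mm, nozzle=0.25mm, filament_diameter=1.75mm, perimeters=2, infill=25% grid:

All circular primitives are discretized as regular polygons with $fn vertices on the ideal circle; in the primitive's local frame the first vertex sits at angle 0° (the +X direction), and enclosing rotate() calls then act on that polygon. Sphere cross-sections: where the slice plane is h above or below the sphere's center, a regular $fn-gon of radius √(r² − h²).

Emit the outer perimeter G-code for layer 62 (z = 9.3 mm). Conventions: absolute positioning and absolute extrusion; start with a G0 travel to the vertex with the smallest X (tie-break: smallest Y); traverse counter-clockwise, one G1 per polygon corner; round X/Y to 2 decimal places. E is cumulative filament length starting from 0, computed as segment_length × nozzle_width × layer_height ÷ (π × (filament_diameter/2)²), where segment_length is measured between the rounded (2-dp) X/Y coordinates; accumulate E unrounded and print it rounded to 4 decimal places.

G0 X-9.50 Y0.00 Z9.30
G1 X-6.72 Y-6.72 E0.1134
G1 X0.00 Y-9.50 E0.2268
G1 X6.72 Y-6.72 E0.3401
G1 X9.50 Y0.00 E0.4535
G1 X7.04 Y5.93 E0.5536
G1 X10.50 Y4.50 E0.6120
G1 X15.45 Y6.55 E0.6955
G1 X17.50 Y11.50 E0.7790
G1 X15.45 Y16.45 E0.8626
G1 X10.50 Y18.50 E0.9461
G1 X5.55 Y16.45 E1.0296
G1 X3.50 Y11.50 E1.1132
G1 X5.23 Y7.33 E1.1836
G1 X0.00 Y9.50 E1.2718
G1 X-6.72 Y6.72 E1.3852
G1 X-9.50 Y0.00 E1.4986

At z = 9.3 mm: the r=9.5 sphere slices to a regular 8-gon of circumradius 9.498 (√(r²−h²) with h=0.2 from center); the cylinder at (10.5, 11.5): section is a regular 8-gon, circumradius r=7; Combining (union): the regions partially overlap (shared area 0.97 mm²), so overlapping operands fuse into one piece — 1 connected region. The outline is a single polygon with 16 vertices. Extrusion per mm of travel: 0.25 × 0.15 / (π × 0.875²) = 0.015591. Accumulating E over each segment gives final E = 1.4986.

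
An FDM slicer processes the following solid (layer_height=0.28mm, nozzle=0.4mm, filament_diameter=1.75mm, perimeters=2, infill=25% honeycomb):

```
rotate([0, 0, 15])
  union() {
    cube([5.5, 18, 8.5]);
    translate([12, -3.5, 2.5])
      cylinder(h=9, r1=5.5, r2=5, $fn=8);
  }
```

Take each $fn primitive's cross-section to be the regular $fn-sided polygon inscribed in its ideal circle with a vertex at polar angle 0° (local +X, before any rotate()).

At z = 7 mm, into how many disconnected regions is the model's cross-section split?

At z = 7 mm: the cube (footprint 5.5×18) is included at this height; the cone at (12, -3.5) contributes a regular 8-gon of circumradius 5.250 (interpolated between r1=5.5 and r2=5 at t=0.500); Merging all regions: the 2 present regions are separate (no shared area or edge), so areas and boundary lengths simply add and each stays a separate island — 2 connected regions; (whole slice rotated 15° about Z — lengths, areas and connectivity unchanged). The result has 2 disconnected regions.

2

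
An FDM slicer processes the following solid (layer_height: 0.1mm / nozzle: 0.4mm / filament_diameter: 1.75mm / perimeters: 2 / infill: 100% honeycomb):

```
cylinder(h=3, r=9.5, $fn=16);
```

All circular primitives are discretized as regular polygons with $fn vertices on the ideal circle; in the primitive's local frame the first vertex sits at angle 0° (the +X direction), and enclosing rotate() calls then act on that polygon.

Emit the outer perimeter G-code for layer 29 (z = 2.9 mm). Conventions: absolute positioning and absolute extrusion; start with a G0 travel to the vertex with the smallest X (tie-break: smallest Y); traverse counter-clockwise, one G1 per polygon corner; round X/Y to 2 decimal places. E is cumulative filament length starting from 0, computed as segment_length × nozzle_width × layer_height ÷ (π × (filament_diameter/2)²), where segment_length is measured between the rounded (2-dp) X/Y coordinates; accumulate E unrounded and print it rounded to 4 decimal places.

At z = 2.9 mm: the cylinder: section is a regular 16-gon, circumradius r=9.5. The outline is a single polygon with 16 vertices. Extrusion per mm of travel: 0.4 × 0.1 / (π × 0.875²) = 0.016630. Accumulating E over each segment gives final E = 0.9866.

G0 X-9.50 Y0.00 Z2.90
G1 X-8.78 Y-3.64 E0.0617
G1 X-6.72 Y-6.72 E0.1233
G1 X-3.64 Y-8.78 E0.1849
G1 X0.00 Y-9.50 E0.2467
G1 X3.64 Y-8.78 E0.3084
G1 X6.72 Y-6.72 E0.3700
G1 X8.78 Y-3.64 E0.4316
G1 X9.50 Y0.00 E0.4933
G1 X8.78 Y3.64 E0.5550
G1 X6.72 Y6.72 E0.6166
G1 X3.64 Y8.78 E0.6783
G1 X0.00 Y9.50 E0.7400
G1 X-3.64 Y8.78 E0.8017
G1 X-6.72 Y6.72 E0.8633
G1 X-8.78 Y3.64 E0.9249
G1 X-9.50 Y0.00 E0.9866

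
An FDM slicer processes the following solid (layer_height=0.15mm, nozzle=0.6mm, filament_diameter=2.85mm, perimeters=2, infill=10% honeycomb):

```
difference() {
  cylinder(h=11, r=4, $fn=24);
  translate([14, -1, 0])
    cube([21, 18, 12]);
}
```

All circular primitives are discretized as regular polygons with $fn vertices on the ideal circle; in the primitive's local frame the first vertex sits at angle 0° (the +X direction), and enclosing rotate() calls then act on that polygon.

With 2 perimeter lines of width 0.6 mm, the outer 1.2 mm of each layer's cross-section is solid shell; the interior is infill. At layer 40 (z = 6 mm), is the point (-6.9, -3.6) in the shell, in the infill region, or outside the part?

At z = 6 mm: the r=4 cylinder gives a regular 24-gon of circumradius 4 (constant along its height); the cube at (14, -1) (footprint 21×18) is included at this height; Subtracting the remaining from the first: starting from the r=4 cylinder, the 21×18 cube at (14, -1) misses the remaining region (no effect) — 1 connected region. Overall, the cross-section is a single solid region. The nearest boundary edge runs (-2.83, -2.83)→(-3.46, -2.00); distance from the point to it = 3.79 mm. The point is not inside any of the regions above, so it lies outside the cross-section (3.79 mm from the nearest boundary).

outside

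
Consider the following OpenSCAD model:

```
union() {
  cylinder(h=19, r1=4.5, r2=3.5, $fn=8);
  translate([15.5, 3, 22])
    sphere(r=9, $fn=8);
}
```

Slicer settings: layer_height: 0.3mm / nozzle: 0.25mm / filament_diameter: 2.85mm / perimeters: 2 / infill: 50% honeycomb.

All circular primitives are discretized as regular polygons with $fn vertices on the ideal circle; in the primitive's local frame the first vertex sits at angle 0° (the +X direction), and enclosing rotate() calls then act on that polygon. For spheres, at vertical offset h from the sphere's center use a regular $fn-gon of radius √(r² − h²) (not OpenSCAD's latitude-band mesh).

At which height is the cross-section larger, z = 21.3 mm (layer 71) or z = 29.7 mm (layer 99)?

layer 71 (z = 21.3 mm)

Layer 71 (z = 21.3): the cone does not reach this height (z outside [0, 19]); the sphere at (15.5, 3): section is a regular 8-gon, circumradius = √(r²−h²) = √(9²−0.7²) = 8.973 (area = (8/2)·8.973²·sin(360°/8) = 227.72 mm²); Merging all regions: only the r=9 sphere at (15.5, 3) is present, so the union is just that shape — area = 227.72 mm². So its area = 227.72 mm². Layer 99 (z = 29.7): the cone is not intersected at this z (z outside [0, 19]); the r=9 sphere at (15.5, 3) contributes a regular 8-gon of circumradius √(9²−7.7²) = 4.659 (area = (8/2)·4.659²·sin(360°/8) = 61.41 mm²); Taking the union: only the r=9 sphere at (15.5, 3) is present, so the union is just that shape — area = 61.41 mm². So its area = 61.41 mm². Layer 71 is larger (227.72 vs 61.41 mm²).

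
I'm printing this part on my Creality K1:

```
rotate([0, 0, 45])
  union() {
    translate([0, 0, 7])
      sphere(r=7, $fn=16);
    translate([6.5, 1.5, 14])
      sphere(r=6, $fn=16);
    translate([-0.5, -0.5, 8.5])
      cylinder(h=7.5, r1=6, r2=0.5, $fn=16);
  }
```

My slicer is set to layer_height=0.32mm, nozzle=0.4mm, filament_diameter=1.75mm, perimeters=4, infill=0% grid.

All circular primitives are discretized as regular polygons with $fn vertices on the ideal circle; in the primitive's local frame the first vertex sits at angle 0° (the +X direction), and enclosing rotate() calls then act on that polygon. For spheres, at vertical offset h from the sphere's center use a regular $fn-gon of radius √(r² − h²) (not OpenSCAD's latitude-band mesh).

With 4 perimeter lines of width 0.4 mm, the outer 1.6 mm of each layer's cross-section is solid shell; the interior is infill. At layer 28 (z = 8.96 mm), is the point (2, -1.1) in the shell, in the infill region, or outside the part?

infill

At z = 8.96 mm: the sphere: section is a regular 16-gon, circumradius = √(r²−h²) = √(7²−1.96²) = 6.720; the sphere at (6.5, 1.5): section is a regular 16-gon, circumradius = √(r²−h²) = √(6²−5.04²) = 3.256; the cone at (-0.5, -0.5) (r1=6→r2=0.5) has section circumradius 5.663 here — a regular 16-gon; Merging all regions: the regions partially overlap (shared area 112.44 mm²), so overlapping operands fuse into one piece — 1 connected region; (whole slice rotated 45° about Z — lengths, areas and connectivity unchanged). Overall, the cross-section is a single solid region. Undo the 45° rotation: the query point maps to (0.636, -2.192) in the un-rotated model frame. The nearest boundary edge runs (2.57, -6.21)→(-0.00, -6.72); distance from the point to it = 4.32 mm. The point is inside the cross-section and 4.32 mm from the nearest boundary — more than the 1.6 mm shell width (4 × 0.4), so it's in the infill interior.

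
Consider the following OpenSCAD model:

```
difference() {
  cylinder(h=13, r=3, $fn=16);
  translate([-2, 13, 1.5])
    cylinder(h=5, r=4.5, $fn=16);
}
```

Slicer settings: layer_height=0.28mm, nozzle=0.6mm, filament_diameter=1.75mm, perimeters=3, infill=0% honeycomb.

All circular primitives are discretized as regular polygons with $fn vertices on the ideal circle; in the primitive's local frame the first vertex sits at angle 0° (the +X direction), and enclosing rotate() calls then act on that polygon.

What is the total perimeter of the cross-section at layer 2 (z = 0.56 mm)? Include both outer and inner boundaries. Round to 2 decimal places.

18.73 mm

At z = 0.56 mm: the r=3 cylinder gives a regular 16-gon of circumradius 3 (constant along its height) (perimeter = 2·16·3.000·sin(180°/16) = 18.73 mm); the cylinder at (-2, 13) is not intersected at this z (z outside [1.5, 6.5]); After the difference (first − rest): none of the subtracted shapes is present at this height, so the r=3 cylinder is unchanged — boundary = 18.73 mm. Overall, the cross-section is a single solid region. Total boundary length (outer) = 18.73 mm.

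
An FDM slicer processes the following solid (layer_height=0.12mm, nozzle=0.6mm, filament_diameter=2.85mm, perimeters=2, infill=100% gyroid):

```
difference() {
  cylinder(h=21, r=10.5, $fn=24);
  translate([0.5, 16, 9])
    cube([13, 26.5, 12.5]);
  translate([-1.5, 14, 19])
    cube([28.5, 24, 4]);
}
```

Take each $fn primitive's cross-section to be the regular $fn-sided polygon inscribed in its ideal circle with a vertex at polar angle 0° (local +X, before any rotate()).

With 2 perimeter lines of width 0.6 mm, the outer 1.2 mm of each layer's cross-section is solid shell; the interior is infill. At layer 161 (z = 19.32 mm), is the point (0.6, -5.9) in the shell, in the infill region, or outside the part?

infill

At z = 19.32 mm: the r=10.5 cylinder contributes a regular 24-gon of circumradius 10.5; the cube at (0.5, 16) is present — its section is the full 13×26.5 rectangle; the cube at (-1.5, 14) is present — its section is the full 28.5×24 rectangle; After the difference (first − rest): starting from the r=10.5 cylinder, the 13×26.5 cube at (0.5, 16) misses the remaining region (no effect); the 28.5×24 cube at (-1.5, 14) misses the remaining region (no effect) — 1 connected region. Overall, the cross-section is a single solid region. The nearest boundary edge runs (2.72, -10.14)→(-0.00, -10.50); distance from the point to it = 4.48 mm. The point is inside the cross-section and 4.48 mm from the nearest boundary — more than the 1.2 mm shell width (2 × 0.6), so it's in the infill interior.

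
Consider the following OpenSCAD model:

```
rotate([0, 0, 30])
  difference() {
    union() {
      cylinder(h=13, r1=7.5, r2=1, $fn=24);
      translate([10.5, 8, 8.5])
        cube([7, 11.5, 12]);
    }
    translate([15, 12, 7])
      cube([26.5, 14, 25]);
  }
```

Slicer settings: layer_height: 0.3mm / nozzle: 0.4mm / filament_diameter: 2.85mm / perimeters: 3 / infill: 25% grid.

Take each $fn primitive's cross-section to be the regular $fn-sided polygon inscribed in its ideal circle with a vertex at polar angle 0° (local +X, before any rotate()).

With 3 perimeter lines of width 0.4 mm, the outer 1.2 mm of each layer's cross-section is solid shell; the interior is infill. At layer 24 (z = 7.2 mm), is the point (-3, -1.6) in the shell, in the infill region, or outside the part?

shell

At z = 7.2 mm: the cone (r1=7.5→r2=1) has section circumradius 3.900 here — a regular 24-gon; the cube at (10.5, 8) does not reach this height (z outside [8.5, 20.5]); Combining (union): only the cone is present, so the union is just that shape — 1 connected region; the 26.5×14 cube at (15, 12) contributes its full rectangle; After the difference (first − rest): starting from the result so far, the 26.5×14 cube at (15, 12) misses the remaining region (no effect) — 1 connected region; (whole slice rotated 30° about Z — lengths, areas and connectivity unchanged). Overall, the cross-section is a single solid region. Undo the 30° rotation: the query point maps to (-3.398, 0.114) in the un-rotated model frame. The nearest boundary edge runs (-3.90, 0.00)→(-3.77, 1.01); distance from the point to it = 0.48 mm. The point is inside the cross-section, 0.48 mm from the nearest boundary — within the 1.2 mm shell band (3 × 0.4).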